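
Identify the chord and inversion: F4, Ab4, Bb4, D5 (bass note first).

Reducing to letter names: F, Ab, Bb, D. These stack in thirds as Bb–D–F–Ab — a Bb dominant seventh chord.
F is the fifth of Bb dominant seventh; fifth in the bass means second inversion (figured bass 4/3).

Bb dominant seventh, second inversion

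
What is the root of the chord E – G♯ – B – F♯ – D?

Reordering E, G#, B, F#, D into stacked thirds gives E–G#–B–D–F#; the bottom of that stack, E, is the root.

E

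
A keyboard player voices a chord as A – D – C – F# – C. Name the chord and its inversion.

D dominant seventh, second inversion

The distinct note names are A, D, C, F#. Stacked in thirds they read D–F#–A–C, which is a dominant seventh chord on D.
With the fifth (A) in the bass, the chord is in second inversion (figured bass 4/3).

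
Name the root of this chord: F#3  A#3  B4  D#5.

The distinct letter names are F#, A#, B, D#. Arranged as a stack of thirds they read B–D#–F#–A#, so B is the root (a B major seventh chord).

B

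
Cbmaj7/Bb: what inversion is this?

Cbmaj7/Bb means Cb major seventh with Bb in the bass. Bb is the seventh of Cb major seventh (Cb–Eb–Gb–Bb), so this is third inversion.

third inversion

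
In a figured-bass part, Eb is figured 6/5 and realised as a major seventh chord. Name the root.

The figures 6/5 mean the third of the chord is in the bass. If Eb is the third of a major seventh chord, the root is Cb (chord tones Cb–Eb–Gb–Bb).

Cb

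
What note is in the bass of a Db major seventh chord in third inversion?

In third inversion the seventh is lowest. For Db major seventh (Db–F–Ab–C) that is C.

C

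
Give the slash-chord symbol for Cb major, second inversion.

Second inversion of Cb major has the fifth (Gb) in the bass. As a slash chord: Cb/Gb.

Cb/Gb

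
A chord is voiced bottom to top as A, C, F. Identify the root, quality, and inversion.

Reducing to letter names: A, C, F. These stack in thirds as F–A–C — an F major triad.
With the third (A) in the bass, the chord is in first inversion (figured bass 6).

F major, first inversion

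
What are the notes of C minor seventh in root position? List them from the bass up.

C minor seventh is C–Eb–G–Bb. Root position puts the root (C) in the bass, with the remaining tones above: C, Eb, G, Bb.

C, Eb, G, Bb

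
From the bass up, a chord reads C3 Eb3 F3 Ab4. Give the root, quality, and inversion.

The pitch classes C, Eb, F, Ab arrange in thirds as F–Ab–C–Eb: an F minor seventh chord.
C is the fifth of F minor seventh; fifth in the bass means second inversion (figured bass 4/3).

F minor seventh, second inversion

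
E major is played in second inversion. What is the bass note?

The fifth of E major (E–G#–B) is B; that is the bass in second inversion.

B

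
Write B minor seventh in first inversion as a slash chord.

First inversion of B minor seventh has the third (D) in the bass. As a slash chord: Bm7/D.

Bm7/D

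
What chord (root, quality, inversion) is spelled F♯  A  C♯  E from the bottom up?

Reducing to letter names: F#, A, C#, E. These stack in thirds as F#–A–C#–E — an F# minor seventh chord.
F# is the root of F# minor seventh; root in the bass means root position (figured bass 7).

F# minor seventh, root position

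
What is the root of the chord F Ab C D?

D

The distinct letter names are F, Ab, C, D. Arranged as a stack of thirds they read D–F–Ab–C, so D is the root (a D half-diminished seventh chord).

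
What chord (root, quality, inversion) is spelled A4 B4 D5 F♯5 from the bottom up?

B minor seventh, third inversion

Reducing to letter names: A, B, D, F#. These stack in thirds as B–D–F#–A — a B minor seventh chord.
The lowest note is A, the seventh of the chord, so this is third inversion (figured bass 4/2).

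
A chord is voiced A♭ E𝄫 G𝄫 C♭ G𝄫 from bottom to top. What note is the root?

Ab

The distinct letter names are Ab, Ebb, Gbb, Cb. Arranged as a stack of thirds they read Ab–Cb–Ebb–Gbb, so Ab is the root (an Ab diminished seventh chord).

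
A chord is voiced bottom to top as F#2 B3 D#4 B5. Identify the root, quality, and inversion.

B major, second inversion

Reducing to letter names: F#, B, D#. These stack in thirds as B–D#–F# — a B major triad.
F# is the fifth of B major; fifth in the bass means second inversion (figured bass 6/4).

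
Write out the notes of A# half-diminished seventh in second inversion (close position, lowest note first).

A# half-diminished seventh is A#–C#–E–G#. Second inversion puts the fifth (E) in the bass, with the remaining tones above: E, G#, A#, C#.

E, G#, A#, C#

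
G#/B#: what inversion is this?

first inversion

G#/B# means G# major with B# in the bass. B# is the third of G# major (G#–B#–D#), so this is first inversion.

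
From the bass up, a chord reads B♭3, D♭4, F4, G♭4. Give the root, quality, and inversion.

The distinct note names are Bb, Db, F, Gb. Stacked in thirds they read Gb–Bb–Db–F, which is a major seventh chord on Gb.
With the third (Bb) in the bass, the chord is in first inversion (figured bass 6/5).

Gb major seventh, first inversion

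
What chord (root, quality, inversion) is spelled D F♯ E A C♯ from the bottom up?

Reducing to letter names: D, F#, E, A, C#. These stack in thirds as D–F#–A–C#–E — a D major ninth chord.
D is the root of D major ninth; root in the bass means root position.

D major ninth, root position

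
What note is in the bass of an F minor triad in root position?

The root of F minor (F–Ab–C) is F; that is the bass in root position.

F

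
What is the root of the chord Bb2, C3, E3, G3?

C

Reordering Bb, C, E, G into stacked thirds gives C–E–G–Bb; the bottom of that stack, C, is the root.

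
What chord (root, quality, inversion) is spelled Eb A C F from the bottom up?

F dominant seventh, third inversion

Reducing to letter names: Eb, A, C, F. These stack in thirds as F–A–C–Eb — an F dominant seventh chord.
Eb is the seventh of F dominant seventh; seventh in the bass means third inversion (figured bass 4/2).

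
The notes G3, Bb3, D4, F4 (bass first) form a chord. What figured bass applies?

7

The notes G, Bb, D, F stack in thirds as G–Bb–D–F — a G minor seventh chord. The bass G is the root, so this is root position: figured 7.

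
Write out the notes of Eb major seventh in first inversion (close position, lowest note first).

G, Bb, D, Eb

Spelling Eb major seventh: Eb–G–Bb–D. In first inversion the third is bass, giving G, Bb, D, Eb from the bottom.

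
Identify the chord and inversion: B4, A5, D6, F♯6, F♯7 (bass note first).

B minor seventh, root position

The pitch classes B, A, D, F# arrange in thirds as B–D–F#–A: a B minor seventh chord.
B is the root of B minor seventh; root in the bass means root position (figured bass 7).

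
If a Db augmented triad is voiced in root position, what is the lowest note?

The root of Db augmented (Db–F–A) is Db; that is the bass in root position.

Db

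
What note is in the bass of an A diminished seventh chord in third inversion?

The seventh of A diminished seventh (A–C–Eb–Gb) is Gb; that is the bass in third inversion.

Gb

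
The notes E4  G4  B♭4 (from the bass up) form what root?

The distinct letter names are E, G, Bb. Arranged as a stack of thirds they read E–G–Bb, so E is the root (an E diminished triad).

E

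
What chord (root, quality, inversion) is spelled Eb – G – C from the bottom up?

C minor, first inversion

Reducing to letter names: Eb, G, C. These stack in thirds as C–Eb–G — a C minor triad.
The lowest note is Eb, the third of the chord, so this is first inversion (figured bass 6).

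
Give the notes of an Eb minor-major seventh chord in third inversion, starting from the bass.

D, Eb, Gb, Bb

Eb minor-major seventh is Eb–Gb–Bb–D. Third inversion puts the seventh (D) in the bass, with the remaining tones above: D, Eb, Gb, Bb.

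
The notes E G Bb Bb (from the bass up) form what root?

E, G, Bb are the tones of an E diminished triad (E–G–Bb), making E the root.

E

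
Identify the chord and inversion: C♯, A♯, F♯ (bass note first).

F# major, second inversion

The pitch classes C#, A#, F# arrange in thirds as F#–A#–C#: an F# major triad.
The lowest note is C#, the fifth of the chord, so this is second inversion (figured bass 6/4).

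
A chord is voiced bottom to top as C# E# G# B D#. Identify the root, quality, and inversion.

C# dominant ninth, root position

Reducing to letter names: C#, E#, G#, B, D#. These stack in thirds as C#–E#–G#–B–D# — a C# dominant ninth chord.
With the root (C#) in the bass, the chord is in root position.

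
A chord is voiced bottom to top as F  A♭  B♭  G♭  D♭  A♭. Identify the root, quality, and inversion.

The pitch classes F, Ab, Bb, Gb, Db arrange in thirds as Gb–Bb–Db–F–Ab: a Gb major ninth chord.
F is the seventh of Gb major ninth; seventh in the bass means third inversion.

Gb major ninth, third inversion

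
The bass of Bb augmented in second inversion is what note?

F#

In second inversion the fifth is lowest. For Bb augmented (Bb–D–F#) that is F#.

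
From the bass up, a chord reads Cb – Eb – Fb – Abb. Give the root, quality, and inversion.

The distinct note names are Cb, Eb, Fb, Abb. Stacked in thirds they read Fb–Abb–Cb–Eb, which is a minor-major seventh chord on Fb.
The lowest note is Cb, the fifth of the chord, so this is second inversion (figured bass 4/3).

Fb minor-major seventh, second inversion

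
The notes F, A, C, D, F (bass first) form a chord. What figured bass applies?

6/5

The notes F, A, C, D stack in thirds as D–F–A–C — a D minor seventh chord. The bass F is the third, so this is first inversion: figured 6/5.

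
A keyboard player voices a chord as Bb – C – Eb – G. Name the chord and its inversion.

C minor seventh, third inversion

Reducing to letter names: Bb, C, Eb, G. These stack in thirds as C–Eb–G–Bb — a C minor seventh chord.
With the seventh (Bb) in the bass, the chord is in third inversion (figured bass 4/2).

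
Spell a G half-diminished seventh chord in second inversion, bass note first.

Db, F, G, Bb

Spelling G half-diminished seventh: G–Bb–Db–F. In second inversion the fifth is bass, giving Db, F, G, Bb from the bottom.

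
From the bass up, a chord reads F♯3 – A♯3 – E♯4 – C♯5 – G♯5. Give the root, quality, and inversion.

Reducing to letter names: F#, A#, E#, C#, G#. These stack in thirds as F#–A#–C#–E#–G# — an F# major ninth chord.
With the root (F#) in the bass, the chord is in root position.

F# major ninth, root position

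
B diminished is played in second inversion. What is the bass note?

B diminished is B–D–F. Second inversion places the fifth in the bass: F.

F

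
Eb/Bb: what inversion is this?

second inversion

Eb/Bb means Eb major with Bb in the bass. Bb is the fifth of Eb major (Eb–G–Bb), so this is second inversion.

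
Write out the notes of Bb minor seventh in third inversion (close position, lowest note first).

Ab, Bb, Db, F

The chord tones are Bb–Db–F–Ab. With the seventh (Ab) lowest for third inversion: Ab, Bb, Db, F.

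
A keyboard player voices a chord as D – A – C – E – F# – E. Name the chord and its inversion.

D dominant ninth, root position

Reducing to letter names: D, A, C, E, F#. These stack in thirds as D–F#–A–C–E — a D dominant ninth chord.
With the root (D) in the bass, the chord is in root position.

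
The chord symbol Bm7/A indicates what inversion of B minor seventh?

Bm7/A means B minor seventh with A in the bass. A is the seventh of B minor seventh (B–D–F#–A), so this is third inversion.

third inversion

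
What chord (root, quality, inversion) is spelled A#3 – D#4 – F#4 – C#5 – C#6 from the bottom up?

The distinct note names are A#, D#, F#, C#. Stacked in thirds they read D#–F#–A#–C#, which is a minor seventh chord on D#.
With the fifth (A#) in the bass, the chord is in second inversion (figured bass 4/3).

D# minor seventh, second inversion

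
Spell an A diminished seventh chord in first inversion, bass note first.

A diminished seventh is A–C–Eb–Gb. First inversion puts the third (C) in the bass, with the remaining tones above: C, Eb, Gb, A.

C, Eb, Gb, A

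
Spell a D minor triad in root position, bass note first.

D, F, A

Spelling D minor: D–F–A. In root position the root is bass, giving D, F, A from the bottom.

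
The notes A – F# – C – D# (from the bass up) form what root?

The distinct letter names are A, F#, C, D#. Arranged as a stack of thirds they read D#–F#–A–C, so D# is the root (a D# diminished seventh chord).

D#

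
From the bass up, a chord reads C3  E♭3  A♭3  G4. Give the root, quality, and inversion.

Reducing to letter names: C, Eb, Ab, G. These stack in thirds as Ab–C–Eb–G — an Ab major seventh chord.
C is the third of Ab major seventh; third in the bass means first inversion (figured bass 6/5).

Ab major seventh, first inversion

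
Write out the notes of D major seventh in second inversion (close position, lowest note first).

Spelling D major seventh: D–F#–A–C#. In second inversion the fifth is bass, giving A, C#, D, F# from the bottom.

A, C#, D, F#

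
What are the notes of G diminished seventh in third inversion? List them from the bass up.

The chord tones are G–Bb–Db–Fb. With the seventh (Fb) lowest for third inversion: Fb, G, Bb, Db.

Fb, G, Bb, Db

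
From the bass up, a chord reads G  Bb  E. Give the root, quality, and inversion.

The distinct note names are G, Bb, E. Stacked in thirds they read E–G–Bb, which is a diminished triad on E.
The lowest note is G, the third of the chord, so this is first inversion (figured bass 6).

E diminished, first inversion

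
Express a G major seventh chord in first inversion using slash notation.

First inversion of G major seventh has the third (B) in the bass. As a slash chord: Gmaj7/B.

Gmaj7/B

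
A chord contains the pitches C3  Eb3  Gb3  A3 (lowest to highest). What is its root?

A

C, Eb, Gb, A are the tones of an A diminished seventh chord (A–C–Eb–Gb), making A the root.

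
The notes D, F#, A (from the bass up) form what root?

The distinct letter names are D, F#, A. Arranged as a stack of thirds they read D–F#–A, so D is the root (a D major triad).

D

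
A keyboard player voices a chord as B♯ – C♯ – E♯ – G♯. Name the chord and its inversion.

The distinct note names are B#, C#, E#, G#. Stacked in thirds they read C#–E#–G#–B#, which is a major seventh chord on C#.
The lowest note is B#, the seventh of the chord, so this is third inversion (figured bass 4/2).

C# major seventh, third inversion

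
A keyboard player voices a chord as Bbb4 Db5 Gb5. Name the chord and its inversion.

Reducing to letter names: Bbb, Db, Gb. These stack in thirds as Gb–Bbb–Db — a Gb minor triad.
Bbb is the third of Gb minor; third in the bass means first inversion (figured bass 6).

Gb minor, first inversion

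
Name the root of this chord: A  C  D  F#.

D

Reordering A, C, D, F# into stacked thirds gives D–F#–A–C; the bottom of that stack, D, is the root.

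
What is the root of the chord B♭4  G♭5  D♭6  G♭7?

Gb

Bb, Gb, Db are the tones of a Gb major triad (Gb–Bb–Db), making Gb the root.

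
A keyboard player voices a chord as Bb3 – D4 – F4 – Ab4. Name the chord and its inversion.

The pitch classes Bb, D, F, Ab arrange in thirds as Bb–D–F–Ab: a Bb dominant seventh chord.
Bb is the root of Bb dominant seventh; root in the bass means root position (figured bass 7).

Bb dominant seventh, root position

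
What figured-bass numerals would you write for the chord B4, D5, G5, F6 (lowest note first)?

The notes B, D, G, F stack in thirds as G–B–D–F — a G dominant seventh chord. The bass B is the third, so this is first inversion: figured 6/5.

6/5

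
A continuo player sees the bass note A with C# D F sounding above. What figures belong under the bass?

The notes A, C#, D, F stack in thirds as D–F–A–C# — a D minor-major seventh chord. The bass A is the fifth, so this is second inversion: figured 4/3.

4/3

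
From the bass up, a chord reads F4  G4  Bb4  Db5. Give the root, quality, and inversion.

G half-diminished seventh, third inversion

Reducing to letter names: F, G, Bb, Db. These stack in thirds as G–Bb–Db–F — a G half-diminished seventh chord.
The lowest note is F, the seventh of the chord, so this is third inversion (figured bass 4/2).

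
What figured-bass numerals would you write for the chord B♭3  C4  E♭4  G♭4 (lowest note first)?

4/2

The notes Bb, C, Eb, Gb stack in thirds as C–Eb–Gb–Bb — a C half-diminished seventh chord. The bass Bb is the seventh, so this is third inversion: figured 4/2.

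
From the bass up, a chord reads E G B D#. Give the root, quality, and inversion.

E minor-major seventh, root position

The pitch classes E, G, B, D# arrange in thirds as E–G–B–D#: an E minor-major seventh chord.
E is the root of E minor-major seventh; root in the bass means root position (figured bass 7).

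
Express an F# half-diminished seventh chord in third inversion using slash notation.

Third inversion of F# half-diminished seventh has the seventh (E) in the bass. As a slash chord: F#ø7/E.

F#ø7/E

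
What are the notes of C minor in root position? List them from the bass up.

The chord tones are C–Eb–G. With the root (C) lowest for root position: C, Eb, G.

C, Eb, G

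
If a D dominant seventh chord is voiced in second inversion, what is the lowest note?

A

D dominant seventh is D–F#–A–C. Second inversion places the fifth in the bass: A.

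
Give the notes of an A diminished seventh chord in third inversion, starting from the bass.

Gb, A, C, Eb

Spelling A diminished seventh: A–C–Eb–Gb. In third inversion the seventh is bass, giving Gb, A, C, Eb from the bottom.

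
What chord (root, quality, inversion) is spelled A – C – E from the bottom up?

A minor, root position

The distinct note names are A, C, E. Stacked in thirds they read A–C–E, which is a minor triad on A.
The lowest note is A, the root of the chord, so this is root position (figured bass 5/3).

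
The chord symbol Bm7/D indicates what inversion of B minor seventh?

first inversion

Bm7/D means B minor seventh with D in the bass. D is the third of B minor seventh (B–D–F#–A), so this is first inversion.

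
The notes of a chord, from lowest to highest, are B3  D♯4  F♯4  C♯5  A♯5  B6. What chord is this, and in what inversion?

B major ninth, root position

Reducing to letter names: B, D#, F#, C#, A#. These stack in thirds as B–D#–F#–A#–C# — a B major ninth chord.
B is the root of B major ninth; root in the bass means root position.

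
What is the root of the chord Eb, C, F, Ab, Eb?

F

Reordering Eb, C, F, Ab into stacked thirds gives F–Ab–C–Eb; the bottom of that stack, F, is the root.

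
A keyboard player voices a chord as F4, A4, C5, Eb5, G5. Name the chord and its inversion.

F dominant ninth, root position

The distinct note names are F, A, C, Eb, G. Stacked in thirds they read F–A–C–Eb–G, which is a dominant ninth chord on F.
F is the root of F dominant ninth; root in the bass means root position.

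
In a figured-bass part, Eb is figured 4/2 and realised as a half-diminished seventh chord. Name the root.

The figures 4/2 mean the seventh of the chord is in the bass. If Eb is the seventh of a half-diminished seventh chord, the root is F (chord tones F–Ab–Cb–Eb).

F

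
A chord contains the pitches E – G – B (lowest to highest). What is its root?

The distinct letter names are E, G, B. Arranged as a stack of thirds they read E–G–B, so E is the root (an E minor triad).

E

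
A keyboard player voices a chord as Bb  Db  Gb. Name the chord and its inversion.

Gb major, first inversion

Reducing to letter names: Bb, Db, Gb. These stack in thirds as Gb–Bb–Db — a Gb major triad.
With the third (Bb) in the bass, the chord is in first inversion (figured bass 6).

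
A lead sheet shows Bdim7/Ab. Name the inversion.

third inversion

Bdim7/Ab means B diminished seventh with Ab in the bass. Ab is the seventh of B diminished seventh (B–D–F–Ab), so this is third inversion.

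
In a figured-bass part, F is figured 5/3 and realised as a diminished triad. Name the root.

The figures 5/3 mean the root of the chord is in the bass. If F is the root of a diminished triad, the root is F (chord tones F–Ab–Cb).

F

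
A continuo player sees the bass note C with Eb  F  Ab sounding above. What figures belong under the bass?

The notes C, Eb, F, Ab stack in thirds as F–Ab–C–Eb — an F minor seventh chord. The bass C is the fifth, so this is second inversion: figured 4/3.

4/3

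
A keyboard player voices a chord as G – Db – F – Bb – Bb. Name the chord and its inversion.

G half-diminished seventh, root position

The pitch classes G, Db, F, Bb arrange in thirds as G–Bb–Db–F: a G half-diminished seventh chord.
The lowest note is G, the root of the chord, so this is root position (figured bass 7).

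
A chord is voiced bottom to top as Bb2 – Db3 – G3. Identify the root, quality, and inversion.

The pitch classes Bb, Db, G arrange in thirds as G–Bb–Db: a G diminished triad.
With the third (Bb) in the bass, the chord is in first inversion (figured bass 6).

G diminished, first inversion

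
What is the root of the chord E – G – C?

E, G, C are the tones of a C major triad (C–E–G), making C the root.

C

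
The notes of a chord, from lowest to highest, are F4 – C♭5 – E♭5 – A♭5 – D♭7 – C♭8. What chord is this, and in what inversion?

Db dominant ninth, first inversion

The pitch classes F, Cb, Eb, Ab, Db arrange in thirds as Db–F–Ab–Cb–Eb: a Db dominant ninth chord.
F is the third of Db dominant ninth; third in the bass means first inversion.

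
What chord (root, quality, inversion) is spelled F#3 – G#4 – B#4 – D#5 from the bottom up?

G# dominant seventh, third inversion

Reducing to letter names: F#, G#, B#, D#. These stack in thirds as G#–B#–D#–F# — a G# dominant seventh chord.
With the seventh (F#) in the bass, the chord is in third inversion (figured bass 4/2).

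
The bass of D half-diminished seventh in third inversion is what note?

C

The seventh of D half-diminished seventh (D–F–Ab–C) is C; that is the bass in third inversion.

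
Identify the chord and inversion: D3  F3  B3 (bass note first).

Reducing to letter names: D, F, B. These stack in thirds as B–D–F — a B diminished triad.
D is the third of B diminished; third in the bass means first inversion (figured bass 6).

B diminished, first inversion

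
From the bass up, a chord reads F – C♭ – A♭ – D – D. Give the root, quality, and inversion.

D diminished seventh, first inversion

The pitch classes F, Cb, Ab, D arrange in thirds as D–F–Ab–Cb: a D diminished seventh chord.
With the third (F) in the bass, the chord is in first inversion (figured bass 6/5).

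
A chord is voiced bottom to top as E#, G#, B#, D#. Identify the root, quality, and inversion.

The distinct note names are E#, G#, B#, D#. Stacked in thirds they read E#–G#–B#–D#, which is a minor seventh chord on E#.
E# is the root of E# minor seventh; root in the bass means root position (figured bass 7).

E# minor seventh, root position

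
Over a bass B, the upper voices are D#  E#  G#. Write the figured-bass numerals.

4/3

The notes B, D#, E#, G# stack in thirds as E#–G#–B–D# — an E# half-diminished seventh chord. The bass B is the fifth, so this is second inversion: figured 4/3.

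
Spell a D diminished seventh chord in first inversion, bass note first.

F, Ab, Cb, D

Spelling D diminished seventh: D–F–Ab–Cb. In first inversion the third is bass, giving F, Ab, Cb, D from the bottom.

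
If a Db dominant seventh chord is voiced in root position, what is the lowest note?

Db

In root position the root is lowest. For Db dominant seventh (Db–F–Ab–Cb) that is Db.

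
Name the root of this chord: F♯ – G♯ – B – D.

The distinct letter names are F#, G#, B, D. Arranged as a stack of thirds they read G#–B–D–F#, so G# is the root (a G# half-diminished seventh chord).

G#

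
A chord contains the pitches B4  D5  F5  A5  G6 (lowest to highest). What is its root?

B, D, F, A, G are the tones of a G dominant ninth chord (G–B–D–F–A), making G the root.

G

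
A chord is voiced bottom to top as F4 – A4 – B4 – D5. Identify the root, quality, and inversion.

Reducing to letter names: F, A, B, D. These stack in thirds as B–D–F–A — a B half-diminished seventh chord.
The lowest note is F, the fifth of the chord, so this is second inversion (figured bass 4/3).

B half-diminished seventh, second inversion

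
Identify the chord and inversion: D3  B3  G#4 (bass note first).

The distinct note names are D, B, G#. Stacked in thirds they read G#–B–D, which is a diminished triad on G#.
With the fifth (D) in the bass, the chord is in second inversion (figured bass 6/4).

G# diminished, second inversion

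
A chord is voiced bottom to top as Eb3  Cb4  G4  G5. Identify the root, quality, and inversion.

Reducing to letter names: Eb, Cb, G. These stack in thirds as Cb–Eb–G — a Cb augmented triad.
With the third (Eb) in the bass, the chord is in first inversion (figured bass 6).

Cb augmented, first inversion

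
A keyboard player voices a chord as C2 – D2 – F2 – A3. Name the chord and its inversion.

Reducing to letter names: C, D, F, A. These stack in thirds as D–F–A–C — a D minor seventh chord.
With the seventh (C) in the bass, the chord is in third inversion (figured bass 4/2).

D minor seventh, third inversion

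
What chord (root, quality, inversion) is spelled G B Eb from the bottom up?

Eb augmented, first inversion

The distinct note names are G, B, Eb. Stacked in thirds they read Eb–G–B, which is an augmented triad on Eb.
G is the third of Eb augmented; third in the bass means first inversion (figured bass 6).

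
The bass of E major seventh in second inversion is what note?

The fifth of E major seventh (E–G#–B–D#) is B; that is the bass in second inversion.

B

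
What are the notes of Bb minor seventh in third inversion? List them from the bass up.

Bb minor seventh is Bb–Db–F–Ab. Third inversion puts the seventh (Ab) in the bass, with the remaining tones above: Ab, Bb, Db, F.

Ab, Bb, Db, F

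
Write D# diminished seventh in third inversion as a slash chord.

D#dim7/C

Third inversion of D# diminished seventh has the seventh (C) in the bass. As a slash chord: D#dim7/C.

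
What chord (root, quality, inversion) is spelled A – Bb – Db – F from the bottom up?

Bb minor-major seventh, third inversion

The pitch classes A, Bb, Db, F arrange in thirds as Bb–Db–F–A: a Bb minor-major seventh chord.
A is the seventh of Bb minor-major seventh; seventh in the bass means third inversion (figured bass 4/2).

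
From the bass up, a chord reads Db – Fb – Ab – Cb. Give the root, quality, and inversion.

The pitch classes Db, Fb, Ab, Cb arrange in thirds as Db–Fb–Ab–Cb: a Db minor seventh chord.
The lowest note is Db, the root of the chord, so this is root position (figured bass 7).

Db minor seventh, root position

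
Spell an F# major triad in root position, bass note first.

The chord tones are F#–A#–C#. With the root (F#) lowest for root position: F#, A#, C#.

F#, A#, C#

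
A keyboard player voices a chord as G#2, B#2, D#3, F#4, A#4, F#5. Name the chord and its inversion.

G# dominant ninth, root position

The distinct note names are G#, B#, D#, F#, A#. Stacked in thirds they read G#–B#–D#–F#–A#, which is a dominant ninth chord on G#.
With the root (G#) in the bass, the chord is in root position.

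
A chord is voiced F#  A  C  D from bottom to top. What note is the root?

D

F#, A, C, D are the tones of a D dominant seventh chord (D–F#–A–C), making D the root.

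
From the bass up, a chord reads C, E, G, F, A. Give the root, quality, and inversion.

The distinct note names are C, E, G, F, A. Stacked in thirds they read F–A–C–E–G, which is a major ninth chord on F.
The lowest note is C, the fifth of the chord, so this is second inversion.

F major ninth, second inversion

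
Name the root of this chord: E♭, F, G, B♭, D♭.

Reordering Eb, F, G, Bb, Db into stacked thirds gives Eb–G–Bb–Db–F; the bottom of that stack, Eb, is the root.

Eb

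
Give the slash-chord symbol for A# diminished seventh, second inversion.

Second inversion of A# diminished seventh has the fifth (E) in the bass. As a slash chord: A#dim7/E.

A#dim7/E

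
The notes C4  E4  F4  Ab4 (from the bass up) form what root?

The distinct letter names are C, E, F, Ab. Arranged as a stack of thirds they read F–Ab–C–E, so F is the root (an F minor-major seventh chord).

F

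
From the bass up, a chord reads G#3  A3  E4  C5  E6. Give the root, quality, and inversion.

A minor-major seventh, third inversion

The pitch classes G#, A, E, C arrange in thirds as A–C–E–G#: an A minor-major seventh chord.
The lowest note is G#, the seventh of the chord, so this is third inversion (figured bass 4/2).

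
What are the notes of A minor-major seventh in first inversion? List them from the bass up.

C, E, G#, A

Spelling A minor-major seventh: A–C–E–G#. In first inversion the third is bass, giving C, E, G#, A from the bottom.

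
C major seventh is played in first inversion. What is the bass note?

In first inversion the third is lowest. For C major seventh (C–E–G–B) that is E.

E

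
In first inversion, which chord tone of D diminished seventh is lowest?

F

In first inversion the third is lowest. For D diminished seventh (D–F–Ab–Cb) that is F.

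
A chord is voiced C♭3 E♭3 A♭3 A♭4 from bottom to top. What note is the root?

The distinct letter names are Cb, Eb, Ab. Arranged as a stack of thirds they read Ab–Cb–Eb, so Ab is the root (an Ab minor triad).

Ab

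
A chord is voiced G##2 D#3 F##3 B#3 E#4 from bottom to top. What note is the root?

The distinct letter names are G##, D#, F##, B#, E#. Arranged as a stack of thirds they read E#–G##–B#–D#–F##, so E# is the root (an E# dominant ninth chord).

E#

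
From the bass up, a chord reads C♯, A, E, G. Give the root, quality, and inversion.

A dominant seventh, first inversion

The pitch classes C#, A, E, G arrange in thirds as A–C#–E–G: an A dominant seventh chord.
C# is the third of A dominant seventh; third in the bass means first inversion (figured bass 6/5).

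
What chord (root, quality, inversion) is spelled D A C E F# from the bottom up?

D dominant ninth, root position

Reducing to letter names: D, A, C, E, F#. These stack in thirds as D–F#–A–C–E — a D dominant ninth chord.
The lowest note is D, the root of the chord, so this is root position.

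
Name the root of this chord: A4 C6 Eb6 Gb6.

The distinct letter names are A, C, Eb, Gb. Arranged as a stack of thirds they read A–C–Eb–Gb, so A is the root (an A diminished seventh chord).

A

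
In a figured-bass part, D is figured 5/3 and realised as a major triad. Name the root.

D

The figures 5/3 mean the root of the chord is in the bass. If D is the root of a major triad, the root is D (chord tones D–F#–A).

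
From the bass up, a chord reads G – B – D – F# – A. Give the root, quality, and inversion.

The distinct note names are G, B, D, F#, A. Stacked in thirds they read G–B–D–F#–A, which is a major ninth chord on G.
With the root (G) in the bass, the chord is in root position.

G major ninth, root position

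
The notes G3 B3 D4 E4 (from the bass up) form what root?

G, B, D, E are the tones of an E minor seventh chord (E–G–B–D), making E the root.

E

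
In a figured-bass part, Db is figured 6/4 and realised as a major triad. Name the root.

The figures 6/4 mean the fifth of the chord is in the bass. If Db is the fifth of a major triad, the root is Gb (chord tones Gb–Bb–Db).

Gb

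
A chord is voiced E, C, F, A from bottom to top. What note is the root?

Reordering E, C, F, A into stacked thirds gives F–A–C–E; the bottom of that stack, F, is the root.

F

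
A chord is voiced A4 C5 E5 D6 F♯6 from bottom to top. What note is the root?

Reordering A, C, E, D, F# into stacked thirds gives D–F#–A–C–E; the bottom of that stack, D, is the root.

D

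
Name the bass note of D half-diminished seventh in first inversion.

The third of D half-diminished seventh (D–F–Ab–C) is F; that is the bass in first inversion.

F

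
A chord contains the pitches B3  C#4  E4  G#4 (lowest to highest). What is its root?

Reordering B, C#, E, G# into stacked thirds gives C#–E–G#–B; the bottom of that stack, C#, is the root.

C#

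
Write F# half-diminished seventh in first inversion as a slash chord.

First inversion of F# half-diminished seventh has the third (A) in the bass. As a slash chord: F#ø7/A.

F#ø7/A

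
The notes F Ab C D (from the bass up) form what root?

D

The distinct letter names are F, Ab, C, D. Arranged as a stack of thirds they read D–F–Ab–C, so D is the root (a D half-diminished seventh chord).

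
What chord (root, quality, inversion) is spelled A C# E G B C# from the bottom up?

A dominant ninth, root position

The distinct note names are A, C#, E, G, B. Stacked in thirds they read A–C#–E–G–B, which is a dominant ninth chord on A.
A is the root of A dominant ninth; root in the bass means root position.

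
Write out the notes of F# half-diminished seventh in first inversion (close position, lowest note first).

A, C, E, F#

Spelling F# half-diminished seventh: F#–A–C–E. In first inversion the third is bass, giving A, C, E, F# from the bottom.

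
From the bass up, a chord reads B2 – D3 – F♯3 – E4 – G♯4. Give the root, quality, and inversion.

The distinct note names are B, D, F#, E, G#. Stacked in thirds they read E–G#–B–D–F#, which is a dominant ninth chord on E.
With the fifth (B) in the bass, the chord is in second inversion.

E dominant ninth, second inversion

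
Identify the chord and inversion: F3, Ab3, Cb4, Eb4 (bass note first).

F half-diminished seventh, root position

The distinct note names are F, Ab, Cb, Eb. Stacked in thirds they read F–Ab–Cb–Eb, which is a half-diminished seventh chord on F.
F is the root of F half-diminished seventh; root in the bass means root position (figured bass 7).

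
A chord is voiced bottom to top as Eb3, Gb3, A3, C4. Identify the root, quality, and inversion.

A diminished seventh, second inversion

The distinct note names are Eb, Gb, A, C. Stacked in thirds they read A–C–Eb–Gb, which is a diminished seventh chord on A.
The lowest note is Eb, the fifth of the chord, so this is second inversion (figured bass 4/3).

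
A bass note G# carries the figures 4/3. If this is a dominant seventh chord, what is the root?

C#

The figures 4/3 mean the fifth of the chord is in the bass. If G# is the fifth of a dominant seventh chord, the root is C# (chord tones C#–E#–G#–B).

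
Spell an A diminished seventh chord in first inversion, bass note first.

C, Eb, Gb, A

The chord tones are A–C–Eb–Gb. With the third (C) lowest for first inversion: C, Eb, Gb, A.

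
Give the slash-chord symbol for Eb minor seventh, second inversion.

Ebm7/Bb

Second inversion of Eb minor seventh has the fifth (Bb) in the bass. As a slash chord: Ebm7/Bb.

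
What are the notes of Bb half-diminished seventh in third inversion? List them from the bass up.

Ab, Bb, Db, Fb

Spelling Bb half-diminished seventh: Bb–Db–Fb–Ab. In third inversion the seventh is bass, giving Ab, Bb, Db, Fb from the bottom.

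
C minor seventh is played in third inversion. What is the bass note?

Bb

The seventh of C minor seventh (C–Eb–G–Bb) is Bb; that is the bass in third inversion.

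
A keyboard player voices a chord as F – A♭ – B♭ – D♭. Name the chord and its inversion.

Bb minor seventh, second inversion

The distinct note names are F, Ab, Bb, Db. Stacked in thirds they read Bb–Db–F–Ab, which is a minor seventh chord on Bb.
With the fifth (F) in the bass, the chord is in second inversion (figured bass 4/3).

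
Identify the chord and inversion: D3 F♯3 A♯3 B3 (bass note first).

The distinct note names are D, F#, A#, B. Stacked in thirds they read B–D–F#–A#, which is a minor-major seventh chord on B.
D is the third of B minor-major seventh; third in the bass means first inversion (figured bass 6/5).

B minor-major seventh, first inversion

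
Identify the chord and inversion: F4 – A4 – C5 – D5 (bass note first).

The distinct note names are F, A, C, D. Stacked in thirds they read D–F–A–C, which is a minor seventh chord on D.
F is the third of D minor seventh; third in the bass means first inversion (figured bass 6/5).

D minor seventh, first inversion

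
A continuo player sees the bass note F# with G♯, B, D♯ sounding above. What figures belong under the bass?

4/2

The notes F#, G#, B, D# stack in thirds as G#–B–D#–F# — a G# minor seventh chord. The bass F# is the seventh, so this is third inversion: figured 4/2.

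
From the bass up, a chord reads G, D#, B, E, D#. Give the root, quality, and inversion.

E minor-major seventh, first inversion

The distinct note names are G, D#, B, E. Stacked in thirds they read E–G–B–D#, which is a minor-major seventh chord on E.
G is the third of E minor-major seventh; third in the bass means first inversion (figured bass 6/5).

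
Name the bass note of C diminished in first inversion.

Eb

C diminished is C–Eb–Gb. First inversion places the third in the bass: Eb.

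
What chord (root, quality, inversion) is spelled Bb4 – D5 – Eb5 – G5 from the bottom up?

The distinct note names are Bb, D, Eb, G. Stacked in thirds they read Eb–G–Bb–D, which is a major seventh chord on Eb.
The lowest note is Bb, the fifth of the chord, so this is second inversion (figured bass 4/3).

Eb major seventh, second inversion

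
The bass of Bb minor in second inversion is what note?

Bb minor is Bb–Db–F. Second inversion places the fifth in the bass: F.

F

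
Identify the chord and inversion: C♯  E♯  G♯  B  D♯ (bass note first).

C# dominant ninth, root position

The distinct note names are C#, E#, G#, B, D#. Stacked in thirds they read C#–E#–G#–B–D#, which is a dominant ninth chord on C#.
With the root (C#) in the bass, the chord is in root position.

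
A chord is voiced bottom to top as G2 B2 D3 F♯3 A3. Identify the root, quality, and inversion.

G major ninth, root position

Reducing to letter names: G, B, D, F#, A. These stack in thirds as G–B–D–F#–A — a G major ninth chord.
With the root (G) in the bass, the chord is in root position.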